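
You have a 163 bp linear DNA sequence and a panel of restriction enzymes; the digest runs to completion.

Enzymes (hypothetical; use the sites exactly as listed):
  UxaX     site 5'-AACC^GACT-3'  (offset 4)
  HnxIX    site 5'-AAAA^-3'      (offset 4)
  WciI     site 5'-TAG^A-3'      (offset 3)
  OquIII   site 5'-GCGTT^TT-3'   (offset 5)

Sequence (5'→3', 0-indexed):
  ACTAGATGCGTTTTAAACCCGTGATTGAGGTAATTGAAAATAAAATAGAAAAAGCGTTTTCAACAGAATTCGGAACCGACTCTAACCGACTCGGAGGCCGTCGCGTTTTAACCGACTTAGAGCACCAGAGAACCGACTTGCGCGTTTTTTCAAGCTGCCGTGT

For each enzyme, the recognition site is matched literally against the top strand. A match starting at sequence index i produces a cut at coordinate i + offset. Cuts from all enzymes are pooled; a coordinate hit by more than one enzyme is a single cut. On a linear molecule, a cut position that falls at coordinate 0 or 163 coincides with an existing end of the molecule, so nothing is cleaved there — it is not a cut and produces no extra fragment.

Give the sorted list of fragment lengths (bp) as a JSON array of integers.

[1,3,4,5,5,5,6,7,7,10,12,14,17,19,20,28]

Site scan:
  UxaX (AACCGACT, off=4): starts [73, 83, 109, 130] → cuts [77, 87, 113, 134]
  HnxIX (AAAA, off=4): starts [36, 41, 48, 49] → cuts [40, 45, 52, 53]
  WciI (TAGA, off=3): starts [2, 45, 117] → cuts [5, 48, 120]
  OquIII (GCGTTTT, off=5): starts [7, 53, 102, 141] → cuts [12, 58, 107, 146]

Pooled cuts: [5, 12, 40, 45, 48, 52, 53, 58, 77, 87, 107, 113, 120, 134, 146]

Fragments:
  [0,5): 5 bp
  [5,12): 7 bp
  [12,40): 28 bp
  [40,45): 5 bp
  [45,48): 3 bp
  [48,52): 4 bp
  [52,53): 1 bp
  [53,58): 5 bp
  [58,77): 19 bp
  [77,87): 10 bp
  [87,107): 20 bp
  [107,113): 6 bp
  [113,120): 7 bp
  [120,134): 14 bp
  [134,146): 12 bp
  [146,163): 17 bp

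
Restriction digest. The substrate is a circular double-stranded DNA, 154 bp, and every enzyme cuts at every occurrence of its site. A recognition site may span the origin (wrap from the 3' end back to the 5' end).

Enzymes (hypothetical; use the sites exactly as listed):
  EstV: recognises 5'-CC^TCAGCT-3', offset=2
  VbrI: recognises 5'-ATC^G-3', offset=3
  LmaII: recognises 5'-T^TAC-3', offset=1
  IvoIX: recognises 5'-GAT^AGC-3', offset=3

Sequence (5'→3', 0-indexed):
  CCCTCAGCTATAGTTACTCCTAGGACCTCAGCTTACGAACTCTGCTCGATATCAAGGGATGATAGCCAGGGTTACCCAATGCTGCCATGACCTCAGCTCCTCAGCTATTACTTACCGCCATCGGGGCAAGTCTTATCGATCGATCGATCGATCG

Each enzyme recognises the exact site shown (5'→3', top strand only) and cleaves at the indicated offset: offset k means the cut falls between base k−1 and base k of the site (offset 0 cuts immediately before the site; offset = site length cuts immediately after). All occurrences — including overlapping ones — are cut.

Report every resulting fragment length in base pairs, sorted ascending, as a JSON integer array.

[4,4,4,4,4,4,6,8,8,9,10,11,13,15,20,30]

Site scan:
  EstV CCTCAGCT/2: at [1, 25, 90, 98] ⇒ [3, 27, 92, 100]
  VbrI ATCG/3: at [119, 134, 138, 142, 146, 150] ⇒ [122, 137, 141, 145, 149, 153]
  LmaII TTAC/1: at [13, 32, 71, 107, 111] ⇒ [14, 33, 72, 108, 112]
  IvoIX GATAGC/3: at [60] ⇒ [63]

All cut coordinates (distinct, sorted): [3, 14, 27, 33, 63, 72, 92, 100, 108, 112, 122, 137, 141, 145, 149, 153]

Fragment lengths:
  3→14: 11 bp
  14→27: 13 bp
  27→33: 6 bp
  33→63: 30 bp
  63→72: 9 bp
  72→92: 20 bp
  92→100: 8 bp
  100→108: 8 bp
  108→112: 4 bp
  112→122: 10 bp
  122→137: 15 bp
  137→141: 4 bp
  141→145: 4 bp
  145→149: 4 bp
  149→153: 4 bp
  153→3 (wrap): 154-153+3 = 4 bp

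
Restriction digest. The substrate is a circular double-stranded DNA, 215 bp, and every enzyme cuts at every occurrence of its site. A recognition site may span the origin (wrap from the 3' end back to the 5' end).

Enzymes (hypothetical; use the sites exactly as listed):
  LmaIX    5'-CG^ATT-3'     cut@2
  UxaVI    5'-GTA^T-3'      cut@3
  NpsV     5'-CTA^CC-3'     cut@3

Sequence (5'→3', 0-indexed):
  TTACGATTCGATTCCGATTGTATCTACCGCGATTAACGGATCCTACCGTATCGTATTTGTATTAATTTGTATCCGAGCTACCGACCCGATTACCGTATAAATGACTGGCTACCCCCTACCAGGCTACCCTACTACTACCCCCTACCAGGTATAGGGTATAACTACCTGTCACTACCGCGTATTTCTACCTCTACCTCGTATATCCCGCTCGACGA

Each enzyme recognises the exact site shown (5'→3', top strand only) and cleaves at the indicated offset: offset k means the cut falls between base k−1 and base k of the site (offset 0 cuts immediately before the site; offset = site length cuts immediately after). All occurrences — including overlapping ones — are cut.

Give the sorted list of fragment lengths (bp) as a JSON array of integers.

Scan for sites:
  LmaIX (CGATT, off=2): starts [3, 8, 14, 29, 86, 212] → cuts [5, 10, 16, 31, 88, 214]
  UxaVI (GTAT, off=3): starts [19, 47, 52, 58, 68, 94, 148, 155, 178, 197] → cuts [22, 50, 55, 61, 71, 97, 151, 158, 181, 200]
  NpsV (CTACC, off=3): starts [23, 42, 77, 108, 115, 123, 134, 141, 161, 171, 184, 190] → cuts [26, 45, 80, 111, 118, 126, 137, 144, 164, 174, 187, 193]

All cut coordinates (distinct, sorted): [5, 10, 16, 22, 26, 31, 45, 50, 55, 61, 71, 80, 88, 97, 111, 118, 126, 137, 144, 151, 158, 164, 174, 181, 187, 193, 200, 214]

Fragments:
  5→10: 5 bp
  10→16: 6 bp
  16→22: 6 bp
  22→26: 4 bp
  26→31: 5 bp
  31→45: 14 bp
  45→50: 5 bp
  50→55: 5 bp
  55→61: 6 bp
  61→71: 10 bp
  71→80: 9 bp
  80→88: 8 bp
  88→97: 9 bp
  97→111: 14 bp
  111→118: 7 bp
  118→126: 8 bp
  126→137: 11 bp
  137→144: 7 bp
  144→151: 7 bp
  151→158: 7 bp
  158→164: 6 bp
  164→174: 10 bp
  174→181: 7 bp
  181→187: 6 bp
  187→193: 6 bp
  193→200: 7 bp
  200→214: 14 bp
  214→5 (wrap): 215-214+5 = 6 bp

[4,5,5,5,5,6,6,6,6,6,6,6,7,7,7,7,7,7,8,8,9,9,10,10,11,14,14,14]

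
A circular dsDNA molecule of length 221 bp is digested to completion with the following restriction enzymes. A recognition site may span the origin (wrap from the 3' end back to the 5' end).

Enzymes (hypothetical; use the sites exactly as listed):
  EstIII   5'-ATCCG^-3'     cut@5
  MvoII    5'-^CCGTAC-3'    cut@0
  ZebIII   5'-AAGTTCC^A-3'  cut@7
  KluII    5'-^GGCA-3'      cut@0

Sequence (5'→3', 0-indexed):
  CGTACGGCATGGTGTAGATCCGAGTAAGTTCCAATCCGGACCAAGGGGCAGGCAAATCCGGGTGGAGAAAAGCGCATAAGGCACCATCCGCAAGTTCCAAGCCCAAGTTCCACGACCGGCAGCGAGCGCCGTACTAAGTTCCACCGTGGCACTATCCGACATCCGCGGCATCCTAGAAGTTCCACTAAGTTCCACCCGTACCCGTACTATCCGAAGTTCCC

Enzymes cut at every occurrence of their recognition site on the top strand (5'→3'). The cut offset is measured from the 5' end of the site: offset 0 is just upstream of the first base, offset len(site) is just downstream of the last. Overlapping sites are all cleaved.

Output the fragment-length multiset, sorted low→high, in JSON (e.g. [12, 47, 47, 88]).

Per-enzyme occurrences:
  EstIII (ATCCG, off=5): starts [17, 33, 55, 85, 153, 160, 208] → cuts [22, 38, 60, 90, 158, 165, 213]
  MvoII (CCGTAC, off=0): starts [128, 195, 201, 220] → cuts [128, 195, 201, 220]
  ZebIII (AAGTTCCA, off=7): starts [25, 91, 104, 135, 176, 186] → cuts [32, 98, 111, 142, 183, 193]
  KluII (GGCA, off=0): starts [5, 46, 50, 79, 117, 147, 166] → cuts [5, 46, 50, 79, 117, 147, 166]

Pooled cuts: [5, 22, 32, 38, 46, 50, 60, 79, 90, 98, 111, 117, 128, 142, 147, 158, 165, 166, 183, 193, 195, 201, 213, 220]

Fragment lengths:
  5→22: 17 bp
  22→32: 10 bp
  32→38: 6 bp
  38→46: 8 bp
  46→50: 4 bp
  50→60: 10 bp
  60→79: 19 bp
  79→90: 11 bp
  90→98: 8 bp
  98→111: 13 bp
  111→117: 6 bp
  117→128: 11 bp
  128→142: 14 bp
  142→147: 5 bp
  147→158: 11 bp
  158→165: 7 bp
  165→166: 1 bp
  166→183: 17 bp
  183→193: 10 bp
  193→195: 2 bp
  195→201: 6 bp
  201→213: 12 bp
  213→220: 7 bp
  220→5 (wrap): 221-220+5 = 6 bp

[1,2,4,5,6,6,6,6,7,7,8,8,10,10,10,11,11,11,12,13,14,17,17,19]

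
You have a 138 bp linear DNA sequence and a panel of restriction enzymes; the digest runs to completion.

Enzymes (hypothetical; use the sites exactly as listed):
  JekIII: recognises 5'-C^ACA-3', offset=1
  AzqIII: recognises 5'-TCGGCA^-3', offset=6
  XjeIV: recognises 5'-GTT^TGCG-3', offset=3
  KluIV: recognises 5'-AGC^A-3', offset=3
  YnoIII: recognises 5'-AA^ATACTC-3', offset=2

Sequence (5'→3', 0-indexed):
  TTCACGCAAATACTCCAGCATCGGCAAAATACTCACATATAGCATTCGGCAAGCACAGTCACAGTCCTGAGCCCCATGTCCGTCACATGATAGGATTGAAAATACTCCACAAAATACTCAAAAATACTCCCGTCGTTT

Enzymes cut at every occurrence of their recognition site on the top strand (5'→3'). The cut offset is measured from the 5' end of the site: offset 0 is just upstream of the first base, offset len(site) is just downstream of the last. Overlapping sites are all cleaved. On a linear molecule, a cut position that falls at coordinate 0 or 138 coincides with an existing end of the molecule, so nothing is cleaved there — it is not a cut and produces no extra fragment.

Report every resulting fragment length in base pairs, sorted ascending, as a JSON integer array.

Scan for sites:
  JekIII (CACA, off=1): starts [33, 53, 59, 83, 107] → cuts [34, 54, 60, 84, 108]
  AzqIII (TCGGCA, off=6): starts [20, 45] → cuts [26, 51]
  XjeIV (GTTTGCG, off=3): no sites
  KluIV (AGCA, off=3): starts [16, 40, 51] → cuts [19, 43, 54]
  YnoIII (AAATACTC, off=2): starts [7, 26, 99, 111, 121] → cuts [9, 28, 101, 113, 123]

All cut coordinates (distinct, sorted): [9, 19, 26, 28, 34, 43, 51, 54, 60, 84, 101, 108, 113, 123]

Fragments:
  [0,9): 9 bp
  [9,19): 10 bp
  [19,26): 7 bp
  [26,28): 2 bp
  [28,34): 6 bp
  [34,43): 9 bp
  [43,51): 8 bp
  [51,54): 3 bp
  [54,60): 6 bp
  [60,84): 24 bp
  [84,101): 17 bp
  [101,108): 7 bp
  [108,113): 5 bp
  [113,123): 10 bp
  [123,138): 15 bp

[2,3,5,6,6,7,7,8,9,9,10,10,15,17,24]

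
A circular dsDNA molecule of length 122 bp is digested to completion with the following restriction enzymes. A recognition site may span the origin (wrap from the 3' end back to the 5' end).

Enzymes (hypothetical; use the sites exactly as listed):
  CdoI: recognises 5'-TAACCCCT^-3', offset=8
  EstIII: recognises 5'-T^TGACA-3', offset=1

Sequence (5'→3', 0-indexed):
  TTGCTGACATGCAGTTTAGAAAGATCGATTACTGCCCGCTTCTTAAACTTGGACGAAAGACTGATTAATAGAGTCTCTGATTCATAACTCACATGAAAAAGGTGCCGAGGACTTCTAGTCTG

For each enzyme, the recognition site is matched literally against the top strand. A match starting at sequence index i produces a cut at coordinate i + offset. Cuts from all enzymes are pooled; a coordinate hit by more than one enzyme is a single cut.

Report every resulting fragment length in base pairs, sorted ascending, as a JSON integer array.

Site scan:
  CdoI (TAACCCCT, off=8): no sites
  EstIII (TTGACA, off=1): no sites

All cut coordinates (distinct, sorted): ∅

Fragment lengths:
  no cuts → one circular fragment of 122 bp

[122]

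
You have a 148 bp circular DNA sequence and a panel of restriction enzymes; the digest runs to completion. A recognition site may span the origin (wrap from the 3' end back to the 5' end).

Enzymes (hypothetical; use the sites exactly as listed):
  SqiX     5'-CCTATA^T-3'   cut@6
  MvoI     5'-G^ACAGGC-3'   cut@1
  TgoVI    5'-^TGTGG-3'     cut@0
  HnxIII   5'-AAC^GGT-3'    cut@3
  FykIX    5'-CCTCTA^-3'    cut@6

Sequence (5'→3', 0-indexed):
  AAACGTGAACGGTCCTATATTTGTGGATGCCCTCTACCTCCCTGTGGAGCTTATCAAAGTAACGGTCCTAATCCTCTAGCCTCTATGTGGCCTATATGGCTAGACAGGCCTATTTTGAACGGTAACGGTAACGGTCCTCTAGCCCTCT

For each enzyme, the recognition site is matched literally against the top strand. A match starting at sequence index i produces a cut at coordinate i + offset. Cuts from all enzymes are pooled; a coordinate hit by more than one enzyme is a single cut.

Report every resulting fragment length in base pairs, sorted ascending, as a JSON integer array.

[2,6,6,6,7,7,8,9,9,9,11,15,15,17,21]

Per-enzyme occurrences:
  SqiX CCTATAT/6: at [13, 90] ⇒ [19, 96]
  MvoI GACAGGC/1: at [102] ⇒ [103]
  TgoVI TGTGG/0: at [21, 42, 85] ⇒ [21, 42, 85]
  HnxIII AACGGT/3: at [7, 60, 117, 123, 129] ⇒ [10, 63, 120, 126, 132]
  FykIX CCTCTA/6: at [30, 72, 79, 135, 143] ⇒ [1, 36, 78, 85, 141]

All cut coordinates (distinct, sorted): [1, 10, 19, 21, 36, 42, 63, 78, 85, 96, 103, 120, 126, 132, 141]

Fragment lengths:
  1→10: 9 bp
  10→19: 9 bp
  19→21: 2 bp
  21→36: 15 bp
  36→42: 6 bp
  42→63: 21 bp
  63→78: 15 bp
  78→85: 7 bp
  85→96: 11 bp
  96→103: 7 bp
  103→120: 17 bp
  120→126: 6 bp
  126→132: 6 bp
  132→141: 9 bp
  141→1 (wrap): 148-141+1 = 8 bp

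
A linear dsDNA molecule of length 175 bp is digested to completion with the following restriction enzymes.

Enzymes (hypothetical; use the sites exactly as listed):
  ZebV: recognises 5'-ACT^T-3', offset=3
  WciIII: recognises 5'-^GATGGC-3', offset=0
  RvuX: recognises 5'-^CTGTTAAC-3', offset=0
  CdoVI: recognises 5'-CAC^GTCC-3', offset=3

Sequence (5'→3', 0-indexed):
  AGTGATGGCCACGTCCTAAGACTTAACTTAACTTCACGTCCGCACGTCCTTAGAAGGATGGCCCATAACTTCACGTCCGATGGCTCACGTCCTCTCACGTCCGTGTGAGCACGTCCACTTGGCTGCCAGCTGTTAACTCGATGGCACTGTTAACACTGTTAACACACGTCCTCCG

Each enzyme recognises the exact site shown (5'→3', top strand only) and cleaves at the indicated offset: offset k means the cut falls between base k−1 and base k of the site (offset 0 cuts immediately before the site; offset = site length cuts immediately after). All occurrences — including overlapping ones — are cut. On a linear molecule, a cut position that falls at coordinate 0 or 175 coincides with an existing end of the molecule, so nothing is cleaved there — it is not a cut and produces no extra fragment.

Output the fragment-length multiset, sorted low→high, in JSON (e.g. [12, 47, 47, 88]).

Scan for sites:
  ZebV (ACTT, off=3): starts [20, 25, 30, 67, 116] → cuts [23, 28, 33, 70, 119]
  WciIII (GATGGC, off=0): starts [3, 56, 78, 139] → cuts [3, 56, 78, 139]
  RvuX (CTGTTAAC, off=0): starts [129, 146, 155] → cuts [129, 146, 155]
  CdoVI (CACGTCC, off=3): starts [9, 34, 42, 71, 85, 95, 109, 164] → cuts [12, 37, 45, 74, 88, 98, 112, 167]

Pooled cuts: [3, 12, 23, 28, 33, 37, 45, 56, 70, 74, 78, 88, 98, 112, 119, 129, 139, 146, 155, 167]

Fragment lengths:
  [0,3): 3 bp
  [3,12): 9 bp
  [12,23): 11 bp
  [23,28): 5 bp
  [28,33): 5 bp
  [33,37): 4 bp
  [37,45): 8 bp
  [45,56): 11 bp
  [56,70): 14 bp
  [70,74): 4 bp
  [74,78): 4 bp
  [78,88): 10 bp
  [88,98): 10 bp
  [98,112): 14 bp
  [112,119): 7 bp
  [119,129): 10 bp
  [129,139): 10 bp
  [139,146): 7 bp
  [146,155): 9 bp
  [155,167): 12 bp
  [167,175): 8 bp

[3,4,4,4,5,5,7,7,8,8,9,9,10,10,10,10,11,11,12,14,14]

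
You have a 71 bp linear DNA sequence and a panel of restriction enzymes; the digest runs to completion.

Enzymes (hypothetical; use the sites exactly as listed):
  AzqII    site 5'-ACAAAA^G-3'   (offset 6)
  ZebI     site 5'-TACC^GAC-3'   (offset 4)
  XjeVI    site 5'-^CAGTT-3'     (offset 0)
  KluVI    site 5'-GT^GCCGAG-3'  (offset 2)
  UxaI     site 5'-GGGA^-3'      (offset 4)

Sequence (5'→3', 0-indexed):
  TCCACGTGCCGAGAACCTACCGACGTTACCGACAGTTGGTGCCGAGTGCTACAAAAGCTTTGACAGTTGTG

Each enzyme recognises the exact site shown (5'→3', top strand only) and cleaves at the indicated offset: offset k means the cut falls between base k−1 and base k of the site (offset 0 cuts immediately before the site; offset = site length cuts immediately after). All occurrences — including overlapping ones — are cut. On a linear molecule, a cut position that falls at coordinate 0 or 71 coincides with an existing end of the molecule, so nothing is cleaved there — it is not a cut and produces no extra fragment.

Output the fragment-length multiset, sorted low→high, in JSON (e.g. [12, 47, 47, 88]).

Per-enzyme occurrences:
  AzqII ACAAAAG/6: at [50] ⇒ [56]
  ZebI TACCGAC/4: at [17, 26] ⇒ [21, 30]
  XjeVI CAGTT/0: at [32, 63] ⇒ [32, 63]
  KluVI GTGCCGAG/2: at [5, 38] ⇒ [7, 40]
  UxaI (GGGA, off=4): no sites

Pooled cuts: [7, 21, 30, 32, 40, 56, 63]

Fragment lengths:
  [0,7): 7 bp
  [7,21): 14 bp
  [21,30): 9 bp
  [30,32): 2 bp
  [32,40): 8 bp
  [40,56): 16 bp
  [56,63): 7 bp
  [63,71): 8 bp

[2,7,7,8,8,9,14,16]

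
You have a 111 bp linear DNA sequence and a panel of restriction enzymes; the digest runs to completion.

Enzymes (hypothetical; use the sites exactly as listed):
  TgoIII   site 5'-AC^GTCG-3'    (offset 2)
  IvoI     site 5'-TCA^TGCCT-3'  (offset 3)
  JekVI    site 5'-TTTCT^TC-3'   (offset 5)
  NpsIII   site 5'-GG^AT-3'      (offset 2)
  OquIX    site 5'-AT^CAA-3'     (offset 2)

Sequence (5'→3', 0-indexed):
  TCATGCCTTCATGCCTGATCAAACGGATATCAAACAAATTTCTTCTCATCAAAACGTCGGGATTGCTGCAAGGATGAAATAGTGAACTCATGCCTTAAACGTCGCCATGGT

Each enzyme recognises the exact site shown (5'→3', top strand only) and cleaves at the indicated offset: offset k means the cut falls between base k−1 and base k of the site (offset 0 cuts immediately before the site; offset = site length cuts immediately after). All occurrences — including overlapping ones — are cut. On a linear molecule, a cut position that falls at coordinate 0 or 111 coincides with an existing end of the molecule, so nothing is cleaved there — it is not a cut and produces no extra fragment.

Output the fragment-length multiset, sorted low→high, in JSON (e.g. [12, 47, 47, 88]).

Site scan:
  TgoIII (ACGTCG, off=2): starts [53, 98] → cuts [55, 100]
  IvoI (TCATGCCT, off=3): starts [0, 8, 87] → cuts [3, 11, 90]
  JekVI (TTTCTTC, off=5): starts [38] → cuts [43]
  NpsIII (GGAT, off=2): starts [24, 59, 71] → cuts [26, 61, 73]
  OquIX (ATCAA, off=2): starts [17, 28, 47] → cuts [19, 30, 49]

All cut coordinates (distinct, sorted): [3, 11, 19, 26, 30, 43, 49, 55, 61, 73, 90, 100]

Fragments:
  [0,3): 3 bp
  [3,11): 8 bp
  [11,19): 8 bp
  [19,26): 7 bp
  [26,30): 4 bp
  [30,43): 13 bp
  [43,49): 6 bp
  [49,55): 6 bp
  [55,61): 6 bp
  [61,73): 12 bp
  [73,90): 17 bp
  [90,100): 10 bp
  [100,111): 11 bp

[3,4,6,6,6,7,8,8,10,11,12,13,17]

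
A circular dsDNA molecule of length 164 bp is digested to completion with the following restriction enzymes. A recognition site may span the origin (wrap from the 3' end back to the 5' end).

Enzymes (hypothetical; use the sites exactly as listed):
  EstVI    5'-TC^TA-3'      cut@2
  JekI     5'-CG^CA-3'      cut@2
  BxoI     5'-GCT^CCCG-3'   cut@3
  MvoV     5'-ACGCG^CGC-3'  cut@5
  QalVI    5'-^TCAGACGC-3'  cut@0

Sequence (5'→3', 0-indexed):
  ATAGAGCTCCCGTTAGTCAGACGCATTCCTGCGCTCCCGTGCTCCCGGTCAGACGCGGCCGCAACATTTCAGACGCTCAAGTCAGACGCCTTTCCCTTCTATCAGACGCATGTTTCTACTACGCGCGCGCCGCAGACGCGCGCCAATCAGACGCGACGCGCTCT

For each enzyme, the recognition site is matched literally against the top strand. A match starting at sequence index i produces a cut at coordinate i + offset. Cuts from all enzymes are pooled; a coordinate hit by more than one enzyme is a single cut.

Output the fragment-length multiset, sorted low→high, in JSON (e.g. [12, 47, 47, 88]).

[2,5,6,7,7,7,7,8,8,8,8,9,9,12,13,13,17,18]

Per-enzyme occurrences:
  EstVI (TCTA, off=2): starts [97, 114, 161] → cuts [99, 116, 163]
  JekI (CGCA, off=2): starts [21, 59, 106, 130] → cuts [23, 61, 108, 132]
  BxoI (GCTCCCG, off=3): starts [5, 32, 40] → cuts [8, 35, 43]
  MvoV (ACGCGCGC, off=5): starts [120, 135] → cuts [125, 140]
  QalVI (TCAGACGC, off=0): starts [16, 48, 68, 81, 101, 146] → cuts [16, 48, 68, 81, 101, 146]

Pooled cuts: [8, 16, 23, 35, 43, 48, 61, 68, 81, 99, 101, 108, 116, 125, 132, 140, 146, 163]

Fragment lengths:
  8→16: 8 bp
  16→23: 7 bp
  23→35: 12 bp
  35→43: 8 bp
  43→48: 5 bp
  48→61: 13 bp
  61→68: 7 bp
  68→81: 13 bp
  81→99: 18 bp
  99→101: 2 bp
  101→108: 7 bp
  108→116: 8 bp
  116→125: 9 bp
  125→132: 7 bp
  132→140: 8 bp
  140→146: 6 bp
  146→163: 17 bp
  163→8 (wrap): 164-163+8 = 9 bp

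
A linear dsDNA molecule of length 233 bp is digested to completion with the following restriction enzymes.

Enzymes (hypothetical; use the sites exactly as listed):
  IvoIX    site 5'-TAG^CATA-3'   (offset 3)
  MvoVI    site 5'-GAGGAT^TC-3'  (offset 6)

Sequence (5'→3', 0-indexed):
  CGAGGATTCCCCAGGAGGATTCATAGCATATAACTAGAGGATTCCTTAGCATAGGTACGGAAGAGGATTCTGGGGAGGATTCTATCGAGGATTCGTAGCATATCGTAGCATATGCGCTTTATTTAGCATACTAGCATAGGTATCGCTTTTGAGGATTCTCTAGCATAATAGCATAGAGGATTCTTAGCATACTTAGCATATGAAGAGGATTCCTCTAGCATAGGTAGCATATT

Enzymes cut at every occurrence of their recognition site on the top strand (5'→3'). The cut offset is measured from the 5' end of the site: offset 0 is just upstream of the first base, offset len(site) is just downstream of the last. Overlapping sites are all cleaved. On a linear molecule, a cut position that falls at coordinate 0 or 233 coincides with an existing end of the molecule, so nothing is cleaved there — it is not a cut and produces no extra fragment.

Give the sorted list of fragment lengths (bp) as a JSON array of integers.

Per-enzyme occurrences:
  IvoIX TAGCATA/3: at [23, 46, 95, 105, 123, 131, 160, 168, 184, 193, 215, 224] ⇒ [26, 49, 98, 108, 126, 134, 163, 171, 187, 196, 218, 227]
  MvoVI GAGGATTC/6: at [1, 14, 36, 62, 74, 86, 150, 175, 204] ⇒ [7, 20, 42, 68, 80, 92, 156, 181, 210]

Pooled cuts: [7, 20, 26, 42, 49, 68, 80, 92, 98, 108, 126, 134, 156, 163, 171, 181, 187, 196, 210, 218, 227]

Fragments:
  [0,7): 7 bp
  [7,20): 13 bp
  [20,26): 6 bp
  [26,42): 16 bp
  [42,49): 7 bp
  [49,68): 19 bp
  [68,80): 12 bp
  [80,92): 12 bp
  [92,98): 6 bp
  [98,108): 10 bp
  [108,126): 18 bp
  [126,134): 8 bp
  [134,156): 22 bp
  [156,163): 7 bp
  [163,171): 8 bp
  [171,181): 10 bp
  [181,187): 6 bp
  [187,196): 9 bp
  [196,210): 14 bp
  [210,218): 8 bp
  [218,227): 9 bp
  [227,233): 6 bp

[6,6,6,6,7,7,7,8,8,8,9,9,10,10,12,12,13,14,16,18,19,22]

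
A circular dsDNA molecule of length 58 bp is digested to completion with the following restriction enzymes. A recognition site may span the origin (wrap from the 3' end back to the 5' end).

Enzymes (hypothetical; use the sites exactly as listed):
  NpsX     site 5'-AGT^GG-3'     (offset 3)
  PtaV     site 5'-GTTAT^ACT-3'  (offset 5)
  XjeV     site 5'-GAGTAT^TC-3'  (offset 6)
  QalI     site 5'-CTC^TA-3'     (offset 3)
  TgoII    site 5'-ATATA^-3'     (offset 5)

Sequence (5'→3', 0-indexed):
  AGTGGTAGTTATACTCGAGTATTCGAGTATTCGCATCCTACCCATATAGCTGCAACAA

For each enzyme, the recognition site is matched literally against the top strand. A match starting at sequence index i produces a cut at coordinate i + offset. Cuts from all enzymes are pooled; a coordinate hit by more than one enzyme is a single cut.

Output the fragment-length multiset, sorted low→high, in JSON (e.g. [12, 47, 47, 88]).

[8,9,10,13,18]

Site scan:
  NpsX AGTGG/3: at [0] ⇒ [3]
  PtaV GTTATACT/5: at [7] ⇒ [12]
  XjeV GAGTATTC/6: at [16, 24] ⇒ [22, 30]
  QalI (CTCTA, off=3): no sites
  TgoII ATATA/5: at [43] ⇒ [48]

All cut coordinates (distinct, sorted): [3, 12, 22, 30, 48]

Fragments:
  3→12: 9 bp
  12→22: 10 bp
  22→30: 8 bp
  30→48: 18 bp
  48→3 (wrap): 58-48+3 = 13 bp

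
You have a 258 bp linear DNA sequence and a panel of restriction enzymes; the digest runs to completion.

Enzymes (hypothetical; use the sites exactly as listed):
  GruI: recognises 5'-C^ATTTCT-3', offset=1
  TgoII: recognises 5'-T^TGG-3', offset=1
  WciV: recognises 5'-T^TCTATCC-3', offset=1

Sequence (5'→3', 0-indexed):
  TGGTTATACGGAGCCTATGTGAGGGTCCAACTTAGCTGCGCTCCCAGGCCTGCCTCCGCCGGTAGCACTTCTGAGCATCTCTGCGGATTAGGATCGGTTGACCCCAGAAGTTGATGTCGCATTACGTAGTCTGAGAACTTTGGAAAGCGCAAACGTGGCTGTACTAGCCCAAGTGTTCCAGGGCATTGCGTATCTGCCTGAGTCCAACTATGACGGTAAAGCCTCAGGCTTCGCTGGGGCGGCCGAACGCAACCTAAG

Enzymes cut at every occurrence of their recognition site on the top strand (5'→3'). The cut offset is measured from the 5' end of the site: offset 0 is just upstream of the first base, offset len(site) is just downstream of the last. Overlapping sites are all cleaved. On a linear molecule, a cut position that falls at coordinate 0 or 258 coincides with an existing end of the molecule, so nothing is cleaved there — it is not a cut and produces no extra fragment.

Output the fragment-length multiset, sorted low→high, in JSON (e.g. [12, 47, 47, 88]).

[118,140]

Per-enzyme occurrences:
  GruI (CATTTCT, off=1): no sites
  TgoII (TTGG, off=1): starts [139] → cuts [140]
  WciV (TTCTATCC, off=1): no sites

Pooled cuts: [140]

Fragment lengths:
  [0,140): 140 bp
  [140,258): 118 bp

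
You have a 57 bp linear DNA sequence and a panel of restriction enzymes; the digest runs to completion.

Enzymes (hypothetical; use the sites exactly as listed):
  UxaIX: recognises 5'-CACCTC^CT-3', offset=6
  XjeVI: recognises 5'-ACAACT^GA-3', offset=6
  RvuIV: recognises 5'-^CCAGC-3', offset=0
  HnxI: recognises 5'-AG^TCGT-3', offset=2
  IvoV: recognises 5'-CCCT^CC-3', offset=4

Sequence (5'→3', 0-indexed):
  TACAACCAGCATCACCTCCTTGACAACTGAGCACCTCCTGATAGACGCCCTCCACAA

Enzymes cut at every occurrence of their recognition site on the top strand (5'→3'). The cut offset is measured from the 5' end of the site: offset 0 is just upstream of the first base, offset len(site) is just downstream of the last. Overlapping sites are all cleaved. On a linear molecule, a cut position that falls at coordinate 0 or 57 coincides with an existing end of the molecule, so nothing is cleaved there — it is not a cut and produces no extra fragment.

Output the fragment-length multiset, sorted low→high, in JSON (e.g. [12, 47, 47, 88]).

[5,6,9,10,13,14]

Scan for sites:
  UxaIX (CACCTCCT, off=6): starts [12, 31] → cuts [18, 37]
  XjeVI (ACAACTGA, off=6): starts [22] → cuts [28]
  RvuIV (CCAGC, off=0): starts [5] → cuts [5]
  HnxI (AGTCGT, off=2): no sites
  IvoV (CCCTCC, off=4): starts [47] → cuts [51]

Pooled cuts: [5, 18, 28, 37, 51]

Fragments:
  [0,5): 5 bp
  [5,18): 13 bp
  [18,28): 10 bp
  [28,37): 9 bp
  [37,51): 14 bp
  [51,57): 6 bp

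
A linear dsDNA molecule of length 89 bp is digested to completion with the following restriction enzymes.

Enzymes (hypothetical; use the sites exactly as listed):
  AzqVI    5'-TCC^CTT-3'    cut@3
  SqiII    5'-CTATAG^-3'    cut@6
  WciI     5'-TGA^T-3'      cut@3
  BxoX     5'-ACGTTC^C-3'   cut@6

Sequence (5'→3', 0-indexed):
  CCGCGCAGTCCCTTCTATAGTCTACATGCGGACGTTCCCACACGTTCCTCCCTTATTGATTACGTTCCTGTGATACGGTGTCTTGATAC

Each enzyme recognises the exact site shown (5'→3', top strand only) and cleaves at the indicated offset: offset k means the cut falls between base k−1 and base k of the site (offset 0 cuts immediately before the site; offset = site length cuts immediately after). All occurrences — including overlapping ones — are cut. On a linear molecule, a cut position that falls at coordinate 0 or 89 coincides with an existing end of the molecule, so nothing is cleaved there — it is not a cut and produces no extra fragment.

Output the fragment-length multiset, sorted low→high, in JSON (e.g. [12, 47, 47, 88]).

Site scan:
  AzqVI TCCCTT/3: at [8, 48] ⇒ [11, 51]
  SqiII CTATAG/6: at [14] ⇒ [20]
  WciI TGAT/3: at [56, 70, 83] ⇒ [59, 73, 86]
  BxoX ACGTTCC/6: at [31, 41, 61] ⇒ [37, 47, 67]

Pooled cuts: [11, 20, 37, 47, 51, 59, 67, 73, 86]

Fragment lengths:
  [0,11): 11 bp
  [11,20): 9 bp
  [20,37): 17 bp
  [37,47): 10 bp
  [47,51): 4 bp
  [51,59): 8 bp
  [59,67): 8 bp
  [67,73): 6 bp
  [73,86): 13 bp
  [86,89): 3 bp

[3,4,6,8,8,9,10,11,13,17]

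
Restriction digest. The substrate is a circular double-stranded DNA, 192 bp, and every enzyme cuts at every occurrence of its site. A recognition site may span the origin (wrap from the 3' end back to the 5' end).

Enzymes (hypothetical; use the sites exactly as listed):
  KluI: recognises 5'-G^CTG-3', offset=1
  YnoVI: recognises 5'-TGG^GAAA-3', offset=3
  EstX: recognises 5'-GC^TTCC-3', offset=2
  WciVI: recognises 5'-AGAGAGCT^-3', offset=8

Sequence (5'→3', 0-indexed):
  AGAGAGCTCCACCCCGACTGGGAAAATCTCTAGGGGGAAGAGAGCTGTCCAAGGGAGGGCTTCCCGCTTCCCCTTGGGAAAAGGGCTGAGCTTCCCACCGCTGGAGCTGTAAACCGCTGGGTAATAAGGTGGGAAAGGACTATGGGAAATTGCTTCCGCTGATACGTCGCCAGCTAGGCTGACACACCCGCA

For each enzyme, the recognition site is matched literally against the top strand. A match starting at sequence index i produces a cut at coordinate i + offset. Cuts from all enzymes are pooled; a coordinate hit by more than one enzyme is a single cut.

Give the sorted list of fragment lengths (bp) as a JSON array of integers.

[2,5,6,6,7,8,8,9,10,10,13,13,14,16,20,22,23]

Per-enzyme occurrences:
  KluI GCTG/1: at [43, 84, 99, 105, 115, 157, 177] ⇒ [44, 85, 100, 106, 116, 158, 178]
  YnoVI TGGGAAA/3: at [18, 74, 129, 142] ⇒ [21, 77, 132, 145]
  EstX GCTTCC/2: at [58, 65, 89, 151] ⇒ [60, 67, 91, 153]
  WciVI AGAGAGCT/8: at [0, 38] ⇒ [8, 46]

All cut coordinates (distinct, sorted): [8, 21, 44, 46, 60, 67, 77, 85, 91, 100, 106, 116, 132, 145, 153, 158, 178]

Fragment lengths:
  8→21: 13 bp
  21→44: 23 bp
  44→46: 2 bp
  46→60: 14 bp
  60→67: 7 bp
  67→77: 10 bp
  77→85: 8 bp
  85→91: 6 bp
  91→100: 9 bp
  100→106: 6 bp
  106→116: 10 bp
  116→132: 16 bp
  132→145: 13 bp
  145→153: 8 bp
  153→158: 5 bp
  158→178: 20 bp
  178→8 (wrap): 192-178+8 = 22 bp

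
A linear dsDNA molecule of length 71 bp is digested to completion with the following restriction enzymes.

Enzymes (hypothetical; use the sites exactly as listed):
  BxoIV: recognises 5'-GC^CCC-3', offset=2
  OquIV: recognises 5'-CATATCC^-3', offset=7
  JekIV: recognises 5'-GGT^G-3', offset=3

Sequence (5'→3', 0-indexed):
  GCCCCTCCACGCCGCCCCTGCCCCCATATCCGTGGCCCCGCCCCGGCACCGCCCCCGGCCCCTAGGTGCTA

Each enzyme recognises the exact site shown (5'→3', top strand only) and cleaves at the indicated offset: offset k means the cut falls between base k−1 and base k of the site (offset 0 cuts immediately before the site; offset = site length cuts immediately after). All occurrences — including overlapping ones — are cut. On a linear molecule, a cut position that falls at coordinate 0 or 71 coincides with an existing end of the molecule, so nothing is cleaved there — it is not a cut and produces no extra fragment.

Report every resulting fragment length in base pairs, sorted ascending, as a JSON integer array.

[2,4,5,5,6,7,8,10,11,13]

Scan for sites:
  BxoIV (GCCCC, off=2): starts [0, 13, 19, 34, 39, 50, 57] → cuts [2, 15, 21, 36, 41, 52, 59]
  OquIV (CATATCC, off=7): starts [24] → cuts [31]
  JekIV (GGTG, off=3): starts [64] → cuts [67]

Pooled cuts: [2, 15, 21, 31, 36, 41, 52, 59, 67]

Fragment lengths:
  [0,2): 2 bp
  [2,15): 13 bp
  [15,21): 6 bp
  [21,31): 10 bp
  [31,36): 5 bp
  [36,41): 5 bp
  [41,52): 11 bp
  [52,59): 7 bp
  [59,67): 8 bp
  [67,71): 4 bp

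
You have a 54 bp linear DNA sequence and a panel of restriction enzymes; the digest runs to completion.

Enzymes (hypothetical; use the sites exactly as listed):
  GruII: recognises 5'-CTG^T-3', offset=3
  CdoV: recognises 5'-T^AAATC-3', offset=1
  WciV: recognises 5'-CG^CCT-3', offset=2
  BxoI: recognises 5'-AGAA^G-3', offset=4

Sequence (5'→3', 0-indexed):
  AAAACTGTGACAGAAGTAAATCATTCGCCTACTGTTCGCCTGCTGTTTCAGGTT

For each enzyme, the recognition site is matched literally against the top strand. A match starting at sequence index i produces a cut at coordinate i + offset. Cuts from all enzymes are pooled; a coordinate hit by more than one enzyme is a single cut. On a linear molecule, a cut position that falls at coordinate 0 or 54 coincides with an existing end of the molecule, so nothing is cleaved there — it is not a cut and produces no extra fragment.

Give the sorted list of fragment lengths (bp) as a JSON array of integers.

Site scan:
  GruII (CTGT, off=3): starts [4, 31, 42] → cuts [7, 34, 45]
  CdoV (TAAATC, off=1): starts [16] → cuts [17]
  WciV (CGCCT, off=2): starts [25, 36] → cuts [27, 38]
  BxoI (AGAAG, off=4): starts [11] → cuts [15]

All cut coordinates (distinct, sorted): [7, 15, 17, 27, 34, 38, 45]

Fragments:
  [0,7): 7 bp
  [7,15): 8 bp
  [15,17): 2 bp
  [17,27): 10 bp
  [27,34): 7 bp
  [34,38): 4 bp
  [38,45): 7 bp
  [45,54): 9 bp

[2,4,7,7,7,8,9,10]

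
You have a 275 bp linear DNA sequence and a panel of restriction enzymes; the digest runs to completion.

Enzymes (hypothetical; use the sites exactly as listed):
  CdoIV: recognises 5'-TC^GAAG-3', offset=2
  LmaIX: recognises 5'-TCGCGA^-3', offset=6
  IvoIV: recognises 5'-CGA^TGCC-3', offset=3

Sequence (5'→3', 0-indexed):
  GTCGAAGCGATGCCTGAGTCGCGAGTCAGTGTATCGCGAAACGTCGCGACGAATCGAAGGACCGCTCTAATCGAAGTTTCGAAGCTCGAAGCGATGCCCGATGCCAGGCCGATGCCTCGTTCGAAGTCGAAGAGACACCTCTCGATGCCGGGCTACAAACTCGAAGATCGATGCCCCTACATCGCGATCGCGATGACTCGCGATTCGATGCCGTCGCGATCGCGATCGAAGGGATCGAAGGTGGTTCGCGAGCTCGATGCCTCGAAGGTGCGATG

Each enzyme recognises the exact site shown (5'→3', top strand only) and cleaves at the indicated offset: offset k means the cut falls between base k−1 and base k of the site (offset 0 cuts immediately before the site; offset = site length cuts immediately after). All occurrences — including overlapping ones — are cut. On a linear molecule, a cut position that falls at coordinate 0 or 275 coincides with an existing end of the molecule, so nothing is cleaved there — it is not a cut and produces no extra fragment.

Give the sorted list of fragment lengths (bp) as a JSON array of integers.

[2,3,5,6,6,6,6,6,6,7,7,7,7,8,9,9,10,10,10,11,11,12,14,15,15,16,17,17,17]

Per-enzyme occurrences:
  CdoIV TCGAAG/2: at [1, 53, 70, 78, 85, 120, 126, 160, 225, 234, 261] ⇒ [3, 55, 72, 80, 87, 122, 128, 162, 227, 236, 263]
  LmaIX TCGCGA/6: at [18, 33, 43, 181, 187, 197, 213, 219, 245] ⇒ [24, 39, 49, 187, 193, 203, 219, 225, 251]
  IvoIV CGATGCC/3: at [7, 91, 98, 109, 142, 168, 205, 254] ⇒ [10, 94, 101, 112, 145, 171, 208, 257]

All cut coordinates (distinct, sorted): [3, 10, 24, 39, 49, 55, 72, 80, 87, 94, 101, 112, 122, 128, 145, 162, 171, 187, 193, 203, 208, 219, 225, 227, 236, 251, 257, 263]

Fragment lengths:
  [0,3): 3 bp
  [3,10): 7 bp
  [10,24): 14 bp
  [24,39): 15 bp
  [39,49): 10 bp
  [49,55): 6 bp
  [55,72): 17 bp
  [72,80): 8 bp
  [80,87): 7 bp
  [87,94): 7 bp
  [94,101): 7 bp
  [101,112): 11 bp
  [112,122): 10 bp
  [122,128): 6 bp
  [128,145): 17 bp
  [145,162): 17 bp
  [162,171): 9 bp
  [171,187): 16 bp
  [187,193): 6 bp
  [193,203): 10 bp
  [203,208): 5 bp
  [208,219): 11 bp
  [219,225): 6 bp
  [225,227): 2 bp
  [227,236): 9 bp
  [236,251): 15 bp
  [251,257): 6 bp
  [257,263): 6 bp
  [263,275): 12 bp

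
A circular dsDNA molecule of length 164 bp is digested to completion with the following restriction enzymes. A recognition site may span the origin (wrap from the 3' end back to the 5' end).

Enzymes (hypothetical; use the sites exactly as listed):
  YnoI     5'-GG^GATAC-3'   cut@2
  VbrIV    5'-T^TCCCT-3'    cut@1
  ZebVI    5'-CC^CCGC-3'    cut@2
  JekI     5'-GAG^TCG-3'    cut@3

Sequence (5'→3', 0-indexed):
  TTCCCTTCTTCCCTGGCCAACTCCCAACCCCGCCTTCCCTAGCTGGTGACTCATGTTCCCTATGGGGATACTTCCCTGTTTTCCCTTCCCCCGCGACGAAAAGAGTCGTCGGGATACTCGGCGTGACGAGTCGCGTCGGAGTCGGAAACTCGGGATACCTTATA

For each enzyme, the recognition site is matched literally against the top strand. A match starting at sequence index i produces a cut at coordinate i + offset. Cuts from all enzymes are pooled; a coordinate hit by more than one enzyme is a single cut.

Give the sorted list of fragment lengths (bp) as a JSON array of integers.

[6,6,7,8,9,9,10,11,12,12,15,18,20,21]

Scan for sites:
  YnoI GGGATAC/2: at [64, 110, 151] ⇒ [66, 112, 153]
  VbrIV TTCCCT/1: at [0, 8, 34, 55, 71, 80] ⇒ [1, 9, 35, 56, 72, 81]
  ZebVI CCCCGC/2: at [27, 88] ⇒ [29, 90]
  JekI GAGTCG/3: at [102, 127, 138] ⇒ [105, 130, 141]

All cut coordinates (distinct, sorted): [1, 9, 29, 35, 56, 66, 72, 81, 90, 105, 112, 130, 141, 153]

Fragments:
  1→9: 8 bp
  9→29: 20 bp
  29→35: 6 bp
  35→56: 21 bp
  56→66: 10 bp
  66→72: 6 bp
  72→81: 9 bp
  81→90: 9 bp
  90→105: 15 bp
  105→112: 7 bp
  112→130: 18 bp
  130→141: 11 bp
  141→153: 12 bp
  153→1 (wrap): 164-153+1 = 12 bp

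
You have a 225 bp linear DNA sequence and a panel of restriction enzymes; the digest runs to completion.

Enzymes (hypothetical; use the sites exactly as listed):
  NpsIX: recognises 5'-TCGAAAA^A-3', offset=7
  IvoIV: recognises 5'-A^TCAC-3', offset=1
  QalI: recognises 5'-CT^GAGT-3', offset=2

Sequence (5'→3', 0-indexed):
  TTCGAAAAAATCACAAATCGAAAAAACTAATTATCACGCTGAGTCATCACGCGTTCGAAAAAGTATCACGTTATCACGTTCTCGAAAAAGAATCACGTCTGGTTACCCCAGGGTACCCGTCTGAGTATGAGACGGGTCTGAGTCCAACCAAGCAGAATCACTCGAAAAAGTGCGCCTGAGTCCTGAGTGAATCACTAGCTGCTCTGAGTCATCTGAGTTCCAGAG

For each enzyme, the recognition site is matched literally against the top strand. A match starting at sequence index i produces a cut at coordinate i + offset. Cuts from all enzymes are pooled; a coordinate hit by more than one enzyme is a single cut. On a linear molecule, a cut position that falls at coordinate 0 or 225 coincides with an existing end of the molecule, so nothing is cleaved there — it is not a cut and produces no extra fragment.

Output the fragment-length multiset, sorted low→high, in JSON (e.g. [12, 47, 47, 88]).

[2,4,4,6,7,7,7,8,8,9,9,9,11,11,14,14,15,15,17,18,30]

Site scan:
  NpsIX (TCGAAAAA, off=7): starts [1, 17, 54, 81, 161] → cuts [8, 24, 61, 88, 168]
  IvoIV (ATCAC, off=1): starts [9, 32, 45, 64, 72, 91, 156, 190] → cuts [10, 33, 46, 65, 73, 92, 157, 191]
  QalI (CTGAGT, off=2): starts [38, 120, 137, 175, 182, 203, 212] → cuts [40, 122, 139, 177, 184, 205, 214]

All cut coordinates (distinct, sorted): [8, 10, 24, 33, 40, 46, 61, 65, 73, 88, 92, 122, 139, 157, 168, 177, 184, 191, 205, 214]

Fragment lengths:
  [0,8): 8 bp
  [8,10): 2 bp
  [10,24): 14 bp
  [24,33): 9 bp
  [33,40): 7 bp
  [40,46): 6 bp
  [46,61): 15 bp
  [61,65): 4 bp
  [65,73): 8 bp
  [73,88): 15 bp
  [88,92): 4 bp
  [92,122): 30 bp
  [122,139): 17 bp
  [139,157): 18 bp
  [157,168): 11 bp
  [168,177): 9 bp
  [177,184): 7 bp
  [184,191): 7 bp
  [191,205): 14 bp
  [205,214): 9 bp
  [214,225): 11 bp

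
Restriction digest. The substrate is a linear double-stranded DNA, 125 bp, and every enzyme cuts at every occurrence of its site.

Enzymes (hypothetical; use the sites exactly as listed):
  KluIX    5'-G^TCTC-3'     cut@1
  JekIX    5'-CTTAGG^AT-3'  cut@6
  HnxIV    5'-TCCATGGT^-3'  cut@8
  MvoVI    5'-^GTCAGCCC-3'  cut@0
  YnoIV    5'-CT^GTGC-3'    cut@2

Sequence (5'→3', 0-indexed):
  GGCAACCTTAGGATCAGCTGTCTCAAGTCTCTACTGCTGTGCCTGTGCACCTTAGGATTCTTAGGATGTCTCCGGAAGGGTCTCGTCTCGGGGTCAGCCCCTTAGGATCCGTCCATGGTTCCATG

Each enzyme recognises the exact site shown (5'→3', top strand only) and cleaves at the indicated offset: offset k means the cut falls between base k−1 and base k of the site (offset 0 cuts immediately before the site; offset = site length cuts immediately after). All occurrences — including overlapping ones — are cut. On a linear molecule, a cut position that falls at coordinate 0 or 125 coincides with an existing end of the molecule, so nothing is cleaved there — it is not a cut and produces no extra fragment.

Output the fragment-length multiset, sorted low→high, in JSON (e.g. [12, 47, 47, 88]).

Per-enzyme occurrences:
  KluIX GTCTC/1: at [19, 26, 67, 79, 84] ⇒ [20, 27, 68, 80, 85]
  JekIX CTTAGGAT/6: at [6, 50, 59, 100] ⇒ [12, 56, 65, 106]
  HnxIV TCCATGGT/8: at [111] ⇒ [119]
  MvoVI GTCAGCCC/0: at [92] ⇒ [92]
  YnoIV CTGTGC/2: at [36, 42] ⇒ [38, 44]

Pooled cuts: [12, 20, 27, 38, 44, 56, 65, 68, 80, 85, 92, 106, 119]

Fragment lengths:
  [0,12): 12 bp
  [12,20): 8 bp
  [20,27): 7 bp
  [27,38): 11 bp
  [38,44): 6 bp
  [44,56): 12 bp
  [56,65): 9 bp
  [65,68): 3 bp
  [68,80): 12 bp
  [80,85): 5 bp
  [85,92): 7 bp
  [92,106): 14 bp
  [106,119): 13 bp
  [119,125): 6 bp

[3,5,6,6,7,7,8,9,11,12,12,12,13,14]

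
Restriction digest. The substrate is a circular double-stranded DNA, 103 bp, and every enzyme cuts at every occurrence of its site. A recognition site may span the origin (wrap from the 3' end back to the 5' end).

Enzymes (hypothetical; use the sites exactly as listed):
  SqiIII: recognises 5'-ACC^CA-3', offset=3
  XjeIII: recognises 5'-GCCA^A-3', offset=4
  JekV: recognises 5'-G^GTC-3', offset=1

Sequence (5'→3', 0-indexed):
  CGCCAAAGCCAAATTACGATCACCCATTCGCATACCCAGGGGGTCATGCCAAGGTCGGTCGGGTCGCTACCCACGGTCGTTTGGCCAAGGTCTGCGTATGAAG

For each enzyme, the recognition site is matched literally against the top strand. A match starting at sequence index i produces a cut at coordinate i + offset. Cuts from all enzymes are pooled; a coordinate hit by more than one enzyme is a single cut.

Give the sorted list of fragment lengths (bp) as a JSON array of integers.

[2,2,4,4,5,6,6,9,9,12,12,13,19]

Per-enzyme occurrences:
  SqiIII ACCCA/3: at [21, 33, 68] ⇒ [24, 36, 71]
  XjeIII GCCAA/4: at [1, 7, 47, 83] ⇒ [5, 11, 51, 87]
  JekV GGTC/1: at [41, 52, 56, 61, 74, 88] ⇒ [42, 53, 57, 62, 75, 89]

All cut coordinates (distinct, sorted): [5, 11, 24, 36, 42, 51, 53, 57, 62, 71, 75, 87, 89]

Fragment lengths:
  5→11: 6 bp
  11→24: 13 bp
  24→36: 12 bp
  36→42: 6 bp
  42→51: 9 bp
  51→53: 2 bp
  53→57: 4 bp
  57→62: 5 bp
  62→71: 9 bp
  71→75: 4 bp
  75→87: 12 bp
  87→89: 2 bp
  89→5 (wrap): 103-89+5 = 19 bp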